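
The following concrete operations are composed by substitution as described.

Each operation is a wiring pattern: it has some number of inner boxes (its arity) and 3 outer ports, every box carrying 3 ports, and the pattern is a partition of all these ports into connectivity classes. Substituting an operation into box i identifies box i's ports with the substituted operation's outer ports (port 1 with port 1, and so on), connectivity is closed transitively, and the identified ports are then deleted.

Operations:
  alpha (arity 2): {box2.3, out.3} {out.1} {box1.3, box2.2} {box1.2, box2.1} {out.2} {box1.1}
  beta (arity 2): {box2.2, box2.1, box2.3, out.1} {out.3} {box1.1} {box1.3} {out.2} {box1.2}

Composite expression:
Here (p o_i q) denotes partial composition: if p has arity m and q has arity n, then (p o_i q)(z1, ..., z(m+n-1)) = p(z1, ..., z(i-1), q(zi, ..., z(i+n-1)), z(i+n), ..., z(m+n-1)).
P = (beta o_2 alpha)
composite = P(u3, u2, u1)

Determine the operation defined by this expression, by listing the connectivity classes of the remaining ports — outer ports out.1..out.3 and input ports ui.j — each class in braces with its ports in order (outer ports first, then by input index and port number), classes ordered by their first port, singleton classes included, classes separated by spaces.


{out.1, u1.3} {out.2} {out.3} {u1.1, u2.2} {u1.2, u2.3} {u2.1} {u3.1} {u3.2} {u3.3}

Substituting into beta glues patterns; closure does the rest.
the subtree at alpha composes to {out.1} {out.2} {out.3, u1.3} {u1.1, u2.2} {u1.2, u2.3} {u2.1} on (u2, u1); out.j = own outer ports
the subtree at beta composes to {out.1, u1.3} {out.2} {out.3} {u1.1, u2.2} {u1.2, u2.3} {u2.1} {u3.1} {u3.2} {u3.3} on (u3, u2, u1); out.j = own outer ports


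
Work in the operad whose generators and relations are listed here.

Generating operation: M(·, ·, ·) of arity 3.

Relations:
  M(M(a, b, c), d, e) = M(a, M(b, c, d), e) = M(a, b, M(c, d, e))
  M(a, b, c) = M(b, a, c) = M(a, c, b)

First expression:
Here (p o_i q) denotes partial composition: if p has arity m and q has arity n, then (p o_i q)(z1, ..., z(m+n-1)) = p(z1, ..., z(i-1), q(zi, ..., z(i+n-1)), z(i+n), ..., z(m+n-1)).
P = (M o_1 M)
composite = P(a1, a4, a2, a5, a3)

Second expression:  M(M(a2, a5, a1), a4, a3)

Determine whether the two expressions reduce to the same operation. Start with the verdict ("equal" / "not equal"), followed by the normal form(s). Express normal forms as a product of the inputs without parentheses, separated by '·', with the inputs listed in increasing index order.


Normal form of the first expression: a1 · a2 · a3 · a4 · a5
Normal form of the second expression: a1 · a2 · a3 · a4 · a5
The normal forms match — equal.

equal; the common form is a1 · a2 · a3 · a4 · a5


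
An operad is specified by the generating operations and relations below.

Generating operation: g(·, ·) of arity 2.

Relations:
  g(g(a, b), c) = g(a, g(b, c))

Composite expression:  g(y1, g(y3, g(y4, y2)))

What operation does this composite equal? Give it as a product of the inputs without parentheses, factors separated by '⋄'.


y1 ⋄ y3 ⋄ y4 ⋄ y2


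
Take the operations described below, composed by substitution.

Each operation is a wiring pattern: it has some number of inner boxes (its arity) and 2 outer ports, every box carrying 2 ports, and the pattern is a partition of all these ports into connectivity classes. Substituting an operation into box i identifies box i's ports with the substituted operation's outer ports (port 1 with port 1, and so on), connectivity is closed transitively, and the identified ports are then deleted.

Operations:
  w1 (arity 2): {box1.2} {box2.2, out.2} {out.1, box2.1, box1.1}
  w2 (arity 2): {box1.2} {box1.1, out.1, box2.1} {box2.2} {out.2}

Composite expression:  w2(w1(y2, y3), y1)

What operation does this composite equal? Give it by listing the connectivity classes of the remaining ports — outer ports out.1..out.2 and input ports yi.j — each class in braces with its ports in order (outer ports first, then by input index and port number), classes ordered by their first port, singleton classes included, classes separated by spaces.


After gluing at w2, chains via deleted ports link the y-ports.
after w1, the pattern on (y2, y3) reads {out.1, y2.1, y3.1} {out.2, y3.2} {y2.2} (out.j = its outer ports)
after w2, the pattern on (y2, y3, y1) reads {out.1, y1.1, y2.1, y3.1} {out.2} {y1.2} {y2.2} {y3.2} (out.j = its outer ports)

{out.1, y1.1, y2.1, y3.1} {out.2} {y1.2} {y2.2} {y3.2}


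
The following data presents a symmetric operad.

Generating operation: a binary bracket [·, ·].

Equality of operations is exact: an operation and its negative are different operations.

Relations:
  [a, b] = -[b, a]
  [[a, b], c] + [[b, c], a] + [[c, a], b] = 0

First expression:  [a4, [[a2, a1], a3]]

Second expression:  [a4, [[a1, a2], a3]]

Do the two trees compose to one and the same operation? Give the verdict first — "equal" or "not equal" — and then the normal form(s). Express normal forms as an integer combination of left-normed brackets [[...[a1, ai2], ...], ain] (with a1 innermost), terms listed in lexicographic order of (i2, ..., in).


not equal: they reduce to [[[a1, a2], a3], a4] and -[[[a1, a2], a3], a4]

The first composite normalizes to [[[a1, a2], a3], a4]
The second composite normalizes to -[[[a1, a2], a3], a4]
The forms do not match — not equal.


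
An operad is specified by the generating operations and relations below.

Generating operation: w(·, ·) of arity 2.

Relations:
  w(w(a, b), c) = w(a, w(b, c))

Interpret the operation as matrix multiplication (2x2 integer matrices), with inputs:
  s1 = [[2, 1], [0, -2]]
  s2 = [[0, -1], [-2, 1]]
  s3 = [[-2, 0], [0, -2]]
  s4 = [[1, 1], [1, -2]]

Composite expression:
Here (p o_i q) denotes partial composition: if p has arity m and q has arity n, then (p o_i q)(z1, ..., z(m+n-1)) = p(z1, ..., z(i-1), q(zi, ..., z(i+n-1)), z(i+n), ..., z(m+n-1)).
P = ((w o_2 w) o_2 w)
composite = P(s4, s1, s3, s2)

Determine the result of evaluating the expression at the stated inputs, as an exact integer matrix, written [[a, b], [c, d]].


w(s1, s3) = [[-4, -2], [0, 4]]
w(w(s1, s3), s2) = [[4, 2], [-8, 4]]
w(s4, w(w(s1, s3), s2)) = [[-4, 6], [20, -6]]

[[-4, 6], [20, -6]]


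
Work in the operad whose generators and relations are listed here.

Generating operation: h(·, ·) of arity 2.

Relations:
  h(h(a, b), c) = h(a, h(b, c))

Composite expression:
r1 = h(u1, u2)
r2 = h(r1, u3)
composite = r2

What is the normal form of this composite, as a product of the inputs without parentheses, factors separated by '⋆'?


u1 ⋆ u2 ⋆ u3

All parenthesizations of h agree; list the u-inputs left to right.
h(u1, u2) linearizes to u1 ⋆ u2
h(h(u1, u2), u3) linearizes to u1 ⋆ u2 ⋆ u3


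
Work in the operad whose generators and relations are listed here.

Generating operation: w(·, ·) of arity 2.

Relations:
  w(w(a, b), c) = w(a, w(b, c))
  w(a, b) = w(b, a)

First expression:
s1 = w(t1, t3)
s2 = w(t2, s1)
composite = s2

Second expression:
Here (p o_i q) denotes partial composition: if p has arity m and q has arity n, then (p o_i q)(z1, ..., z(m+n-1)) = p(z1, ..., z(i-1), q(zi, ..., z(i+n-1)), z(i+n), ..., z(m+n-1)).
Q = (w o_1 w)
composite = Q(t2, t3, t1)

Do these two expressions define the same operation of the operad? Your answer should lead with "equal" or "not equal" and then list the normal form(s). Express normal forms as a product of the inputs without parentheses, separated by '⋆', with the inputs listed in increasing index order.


equal: each reduces to t1 ⋆ t2 ⋆ t3

The first expression reduces to t1 ⋆ t2 ⋆ t3
The second expression reduces to t1 ⋆ t2 ⋆ t3
The forms coincide; equal.


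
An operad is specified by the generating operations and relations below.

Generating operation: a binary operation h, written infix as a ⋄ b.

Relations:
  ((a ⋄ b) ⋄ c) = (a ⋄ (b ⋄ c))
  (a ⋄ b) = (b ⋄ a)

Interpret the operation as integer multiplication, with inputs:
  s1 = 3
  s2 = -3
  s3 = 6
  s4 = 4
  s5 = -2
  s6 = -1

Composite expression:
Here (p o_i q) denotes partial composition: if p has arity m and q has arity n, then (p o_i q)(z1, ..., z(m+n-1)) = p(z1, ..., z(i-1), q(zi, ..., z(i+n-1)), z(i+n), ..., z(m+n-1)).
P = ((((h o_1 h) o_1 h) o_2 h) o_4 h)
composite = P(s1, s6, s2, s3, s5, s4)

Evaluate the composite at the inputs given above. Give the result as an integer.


-432


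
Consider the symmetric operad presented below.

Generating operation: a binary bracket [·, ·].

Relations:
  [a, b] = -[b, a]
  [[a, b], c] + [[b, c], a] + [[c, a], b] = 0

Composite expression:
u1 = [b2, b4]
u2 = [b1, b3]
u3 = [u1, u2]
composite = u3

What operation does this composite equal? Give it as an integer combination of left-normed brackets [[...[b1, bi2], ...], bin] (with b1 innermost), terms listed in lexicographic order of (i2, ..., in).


-[[[b1, b3], b2], b4] + [[[b1, b3], b4], b2]

Antisymmetry and Jacobi reduce to b1-anchored left-normed brackets.
Composite bracket: [[b2, b4], [b1, b3]]
Full expansion: 8 signed words from ab - ba (2^3 = 8).
Coefficients come from the b1-initial words:
  from b1b3b2b4, sign -1: term -[[[b1, b3], b2], b4]
  from b1b3b4b2, sign +1: term +[[[b1, b3], b4], b2]


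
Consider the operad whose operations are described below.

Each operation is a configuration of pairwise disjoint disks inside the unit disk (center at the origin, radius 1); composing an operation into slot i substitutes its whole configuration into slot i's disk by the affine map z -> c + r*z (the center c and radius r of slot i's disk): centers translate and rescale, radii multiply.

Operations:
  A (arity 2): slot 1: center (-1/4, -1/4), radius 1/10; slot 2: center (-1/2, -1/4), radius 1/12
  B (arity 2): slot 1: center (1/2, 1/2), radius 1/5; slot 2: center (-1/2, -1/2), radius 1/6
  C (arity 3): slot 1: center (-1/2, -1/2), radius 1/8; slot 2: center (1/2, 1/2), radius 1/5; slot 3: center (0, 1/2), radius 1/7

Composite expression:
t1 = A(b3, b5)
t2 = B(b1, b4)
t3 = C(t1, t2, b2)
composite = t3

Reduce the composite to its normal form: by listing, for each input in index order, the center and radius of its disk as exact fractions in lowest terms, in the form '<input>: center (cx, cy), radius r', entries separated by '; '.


b1: center (3/5, 3/5), radius 1/25; b2: center (0, 1/2), radius 1/7; b3: center (-17/32, -17/32), radius 1/80; b4: center (2/5, 2/5), radius 1/30; b5: center (-9/16, -17/32), radius 1/96

Below C, radii multiply path by path; the b-disk centers shift.
input b3: composing its 2 substitution steps yields center (-17/32, -17/32), radius 1/80
input b5: composing its 2 substitution steps yields center (-9/16, -17/32), radius 1/96
input b1: composing its 2 substitution steps yields center (3/5, 3/5), radius 1/25
input b4: composing its 2 substitution steps yields center (2/5, 2/5), radius 1/30
input b2: composing its 1 substitution step yields center (0, 1/2), radius 1/7


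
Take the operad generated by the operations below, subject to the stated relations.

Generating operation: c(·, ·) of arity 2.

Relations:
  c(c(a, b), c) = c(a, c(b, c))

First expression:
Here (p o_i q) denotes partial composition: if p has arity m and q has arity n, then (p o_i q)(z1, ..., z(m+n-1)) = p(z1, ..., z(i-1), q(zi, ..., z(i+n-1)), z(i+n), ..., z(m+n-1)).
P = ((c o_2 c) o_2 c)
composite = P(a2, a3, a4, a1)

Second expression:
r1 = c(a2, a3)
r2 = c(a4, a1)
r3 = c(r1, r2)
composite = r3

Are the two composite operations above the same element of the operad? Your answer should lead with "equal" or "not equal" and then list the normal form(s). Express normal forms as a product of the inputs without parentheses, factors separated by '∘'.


equal: each reduces to a2 ∘ a3 ∘ a4 ∘ a1

Reducing the first expression gives a2 ∘ a3 ∘ a4 ∘ a1
Reducing the second expression gives a2 ∘ a3 ∘ a4 ∘ a1
The normal forms match — equal.


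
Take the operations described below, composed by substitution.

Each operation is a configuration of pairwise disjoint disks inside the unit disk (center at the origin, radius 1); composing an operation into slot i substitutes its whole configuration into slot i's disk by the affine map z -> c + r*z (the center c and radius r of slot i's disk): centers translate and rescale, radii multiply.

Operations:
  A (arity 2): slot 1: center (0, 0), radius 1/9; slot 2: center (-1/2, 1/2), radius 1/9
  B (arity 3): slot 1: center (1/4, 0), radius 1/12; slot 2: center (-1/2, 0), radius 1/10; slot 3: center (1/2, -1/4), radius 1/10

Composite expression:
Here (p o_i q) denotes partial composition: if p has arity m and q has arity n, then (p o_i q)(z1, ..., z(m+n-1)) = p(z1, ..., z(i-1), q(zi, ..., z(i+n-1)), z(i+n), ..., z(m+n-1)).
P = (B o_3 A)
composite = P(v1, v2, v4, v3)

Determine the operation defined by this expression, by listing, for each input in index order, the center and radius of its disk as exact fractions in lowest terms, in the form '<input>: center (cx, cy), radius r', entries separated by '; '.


v1: center (1/4, 0), radius 1/12; v2: center (-1/2, 0), radius 1/10; v3: center (9/20, -1/5), radius 1/90; v4: center (1/2, -1/4), radius 1/90

Follow each v-input down from B: c' goes to c + r*c', radius to r*r'.
v1 passes through 1 substitution, ending at center (1/4, 0), radius 1/12
v2 passes through 1 substitution, ending at center (-1/2, 0), radius 1/10
v4 passes through 2 substitutions, ending at center (1/2, -1/4), radius 1/90
v3 passes through 2 substitutions, ending at center (9/20, -1/5), radius 1/90


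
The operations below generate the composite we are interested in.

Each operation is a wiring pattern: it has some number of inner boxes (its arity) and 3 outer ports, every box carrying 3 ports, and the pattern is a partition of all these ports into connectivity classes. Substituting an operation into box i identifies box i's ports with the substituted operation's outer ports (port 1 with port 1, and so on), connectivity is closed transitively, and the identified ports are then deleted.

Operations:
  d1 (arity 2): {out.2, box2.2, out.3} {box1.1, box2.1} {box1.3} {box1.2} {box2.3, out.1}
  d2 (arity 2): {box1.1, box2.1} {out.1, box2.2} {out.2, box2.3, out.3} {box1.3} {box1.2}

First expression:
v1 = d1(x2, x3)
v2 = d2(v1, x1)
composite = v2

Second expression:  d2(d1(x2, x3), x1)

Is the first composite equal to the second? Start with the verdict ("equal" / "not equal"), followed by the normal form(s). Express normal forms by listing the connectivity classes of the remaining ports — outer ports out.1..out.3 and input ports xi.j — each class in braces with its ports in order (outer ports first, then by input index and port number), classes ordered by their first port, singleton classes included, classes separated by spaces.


equal; both compose to {out.1, x1.2} {out.2, out.3, x1.3} {x1.1, x3.3} {x2.1, x3.1} {x2.2} {x2.3} {x3.2}

The first composite normalizes to {out.1, x1.2} {out.2, out.3, x1.3} {x1.1, x3.3} {x2.1, x3.1} {x2.2} {x2.3} {x3.2}
The second composite normalizes to {out.1, x1.2} {out.2, out.3, x1.3} {x1.1, x3.3} {x2.1, x3.1} {x2.2} {x2.3} {x3.2}
The forms coincide; equal.


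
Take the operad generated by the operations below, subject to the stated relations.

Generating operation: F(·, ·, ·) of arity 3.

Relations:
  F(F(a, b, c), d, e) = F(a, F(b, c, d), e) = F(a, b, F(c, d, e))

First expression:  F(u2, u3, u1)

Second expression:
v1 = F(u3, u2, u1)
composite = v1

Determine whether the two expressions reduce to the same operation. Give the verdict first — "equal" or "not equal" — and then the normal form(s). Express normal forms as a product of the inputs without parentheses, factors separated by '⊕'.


not equal — first u2 ⊕ u3 ⊕ u1, second u3 ⊕ u2 ⊕ u1

Normal form of the first expression: u2 ⊕ u3 ⊕ u1
Normal form of the second expression: u3 ⊕ u2 ⊕ u1
The normal forms differ: not equal.


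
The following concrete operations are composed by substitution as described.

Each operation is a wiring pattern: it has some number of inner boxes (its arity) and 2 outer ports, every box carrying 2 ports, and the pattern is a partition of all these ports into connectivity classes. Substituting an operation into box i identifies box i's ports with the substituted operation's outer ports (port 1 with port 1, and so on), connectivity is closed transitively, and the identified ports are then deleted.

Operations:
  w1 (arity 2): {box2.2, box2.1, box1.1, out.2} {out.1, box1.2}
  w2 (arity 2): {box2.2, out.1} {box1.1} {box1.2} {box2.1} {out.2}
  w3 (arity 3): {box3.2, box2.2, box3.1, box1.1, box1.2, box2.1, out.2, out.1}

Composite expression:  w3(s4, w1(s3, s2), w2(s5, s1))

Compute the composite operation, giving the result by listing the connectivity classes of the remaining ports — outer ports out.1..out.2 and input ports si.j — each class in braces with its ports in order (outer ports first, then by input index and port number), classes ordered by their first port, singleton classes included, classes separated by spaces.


{out.1, out.2, s1.2, s2.1, s2.2, s3.1, s3.2, s4.1, s4.2} {s1.1} {s5.1} {s5.2}


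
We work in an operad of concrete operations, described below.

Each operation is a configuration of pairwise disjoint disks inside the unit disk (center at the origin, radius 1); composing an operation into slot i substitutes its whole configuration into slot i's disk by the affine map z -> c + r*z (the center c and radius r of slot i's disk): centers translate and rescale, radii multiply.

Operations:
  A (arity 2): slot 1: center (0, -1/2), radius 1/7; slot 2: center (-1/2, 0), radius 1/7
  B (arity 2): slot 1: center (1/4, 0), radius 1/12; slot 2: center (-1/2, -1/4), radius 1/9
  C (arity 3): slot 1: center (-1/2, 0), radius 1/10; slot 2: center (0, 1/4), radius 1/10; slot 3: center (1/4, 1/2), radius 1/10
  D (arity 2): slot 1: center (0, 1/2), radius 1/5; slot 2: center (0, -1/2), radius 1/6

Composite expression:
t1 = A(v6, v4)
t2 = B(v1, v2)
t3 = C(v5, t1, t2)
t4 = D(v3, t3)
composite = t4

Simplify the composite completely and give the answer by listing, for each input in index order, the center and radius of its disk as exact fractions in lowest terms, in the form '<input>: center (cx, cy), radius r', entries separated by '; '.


v1: center (11/240, -5/12), radius 1/720; v2: center (1/30, -101/240), radius 1/540; v3: center (0, 1/2), radius 1/5; v4: center (-1/120, -11/24), radius 1/420; v5: center (-1/12, -1/2), radius 1/60; v6: center (0, -7/15), radius 1/420

Affine substitution under D: radii multiply and v-centers shift.
tracing v3 down its 1-map path: center (0, 1/2), radius 1/5
tracing v5 down its 2-map path: center (-1/12, -1/2), radius 1/60
tracing v6 down its 3-map path: center (0, -7/15), radius 1/420
tracing v4 down its 3-map path: center (-1/120, -11/24), radius 1/420
tracing v1 down its 3-map path: center (11/240, -5/12), radius 1/720
tracing v2 down its 3-map path: center (1/30, -101/240), radius 1/540


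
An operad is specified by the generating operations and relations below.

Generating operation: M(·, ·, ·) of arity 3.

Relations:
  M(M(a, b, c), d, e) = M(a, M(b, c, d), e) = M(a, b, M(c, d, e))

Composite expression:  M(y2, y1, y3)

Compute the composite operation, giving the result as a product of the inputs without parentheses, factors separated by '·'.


y2 · y1 · y3

All parenthesizations of M agree; list the y-inputs left to right.
M(y2, y1, y3) flattens to y2 · y1 · y3


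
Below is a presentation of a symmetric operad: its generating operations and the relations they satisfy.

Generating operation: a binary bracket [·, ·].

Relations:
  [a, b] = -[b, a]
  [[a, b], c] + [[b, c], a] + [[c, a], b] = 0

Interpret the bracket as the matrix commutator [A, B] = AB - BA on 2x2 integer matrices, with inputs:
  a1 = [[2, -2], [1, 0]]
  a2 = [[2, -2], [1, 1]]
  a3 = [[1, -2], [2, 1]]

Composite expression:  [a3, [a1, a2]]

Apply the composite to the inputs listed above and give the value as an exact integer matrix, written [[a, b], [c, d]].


[[6, 0], [0, -6]]

[a1, a2] = [[0, -2], [-1, 0]]
[a3, [a1, a2]] = [[6, 0], [0, -6]]


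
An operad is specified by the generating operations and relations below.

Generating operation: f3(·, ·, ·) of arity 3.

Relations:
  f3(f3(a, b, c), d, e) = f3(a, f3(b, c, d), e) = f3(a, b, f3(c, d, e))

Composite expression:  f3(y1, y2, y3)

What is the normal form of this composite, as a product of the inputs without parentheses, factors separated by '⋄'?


y1 ⋄ y2 ⋄ y3

Every regrouping of f3 is equal, so read the y-inputs in written order.
f3(y1, y2, y3) spells out as y1 ⋄ y2 ⋄ y3


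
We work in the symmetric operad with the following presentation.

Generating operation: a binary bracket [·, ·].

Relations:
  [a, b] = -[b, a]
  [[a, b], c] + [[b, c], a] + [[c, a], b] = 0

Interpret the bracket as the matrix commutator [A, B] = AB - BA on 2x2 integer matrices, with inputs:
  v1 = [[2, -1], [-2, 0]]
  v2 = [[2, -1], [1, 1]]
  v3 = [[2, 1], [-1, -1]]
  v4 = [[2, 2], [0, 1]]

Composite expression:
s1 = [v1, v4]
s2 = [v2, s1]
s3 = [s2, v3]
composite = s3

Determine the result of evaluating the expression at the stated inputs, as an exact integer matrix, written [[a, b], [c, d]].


[v1, v4] = [[4, 5], [-2, -4]]
[v2, [v1, v4]] = [[-3, 13], [10, 3]]
[[v2, [v1, v4]], v3] = [[-23, -45], [24, 23]]

[[-23, -45], [24, 23]]


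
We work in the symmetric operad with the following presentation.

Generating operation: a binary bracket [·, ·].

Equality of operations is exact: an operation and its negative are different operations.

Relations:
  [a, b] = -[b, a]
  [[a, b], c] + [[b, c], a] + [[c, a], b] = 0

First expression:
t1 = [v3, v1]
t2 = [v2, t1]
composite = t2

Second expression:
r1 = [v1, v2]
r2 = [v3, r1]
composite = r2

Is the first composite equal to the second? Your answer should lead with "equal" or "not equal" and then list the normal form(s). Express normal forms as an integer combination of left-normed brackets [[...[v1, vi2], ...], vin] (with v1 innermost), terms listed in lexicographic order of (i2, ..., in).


not equal: they reduce to [[v1, v3], v2] and -[[v1, v2], v3]

The first composite normalizes to [[v1, v3], v2]
The second composite normalizes to -[[v1, v2], v3]
The forms do not match — not equal.


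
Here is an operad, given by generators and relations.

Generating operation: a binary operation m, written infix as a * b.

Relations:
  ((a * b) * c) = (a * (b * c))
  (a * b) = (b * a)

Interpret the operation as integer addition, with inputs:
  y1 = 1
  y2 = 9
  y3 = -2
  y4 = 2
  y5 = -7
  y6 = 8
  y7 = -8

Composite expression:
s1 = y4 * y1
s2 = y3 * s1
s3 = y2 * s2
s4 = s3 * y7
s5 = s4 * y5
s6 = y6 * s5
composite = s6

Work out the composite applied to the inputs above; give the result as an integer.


3

(y4 * y1) = 3
(y3 * (y4 * y1)) = 1
(y2 * (y3 * (y4 * y1))) = 10
((y2 * (y3 * (y4 * y1))) * y7) = 2
(((y2 * (y3 * (y4 * y1))) * y7) * y5) = -5
(y6 * (((y2 * (y3 * (y4 * y1))) * y7) * y5)) = 3


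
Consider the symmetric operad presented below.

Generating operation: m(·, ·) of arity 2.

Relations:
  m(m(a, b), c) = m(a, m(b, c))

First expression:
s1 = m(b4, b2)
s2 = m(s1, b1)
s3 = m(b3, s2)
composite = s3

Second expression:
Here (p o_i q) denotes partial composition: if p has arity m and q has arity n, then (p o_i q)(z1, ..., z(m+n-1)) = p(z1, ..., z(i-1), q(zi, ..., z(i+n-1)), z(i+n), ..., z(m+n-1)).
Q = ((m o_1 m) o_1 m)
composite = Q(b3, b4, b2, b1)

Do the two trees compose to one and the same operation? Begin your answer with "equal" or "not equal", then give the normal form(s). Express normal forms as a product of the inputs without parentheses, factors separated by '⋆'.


equal; both compose to b3 ⋆ b4 ⋆ b2 ⋆ b1

The first expression reduces to b3 ⋆ b4 ⋆ b2 ⋆ b1
The second expression reduces to b3 ⋆ b4 ⋆ b2 ⋆ b1
Same normal form: equal.


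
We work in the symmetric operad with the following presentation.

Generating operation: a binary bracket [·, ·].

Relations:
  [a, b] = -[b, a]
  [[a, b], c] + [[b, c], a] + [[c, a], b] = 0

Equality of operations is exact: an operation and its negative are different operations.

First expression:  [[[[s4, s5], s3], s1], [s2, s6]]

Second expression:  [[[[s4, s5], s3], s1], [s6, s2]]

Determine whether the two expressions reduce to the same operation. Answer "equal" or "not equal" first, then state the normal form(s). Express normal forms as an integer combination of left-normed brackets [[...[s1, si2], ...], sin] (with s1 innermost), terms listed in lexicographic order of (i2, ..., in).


Normal form of the first expression: [[[[[s1, s3], s4], s5], s2], s6] - [[[[[s1, s3], s4], s5], s6], s2] - [[[[[s1, s3], s5], s4], s2], s6] + [[[[[s1, s3], s5], s4], s6], s2] - [[[[[s1, s4], s5], s3], s2], s6] + [[[[[s1, s4], s5], s3], s6], s2] + [[[[[s1, s5], s4], s3], s2], s6] - [[[[[s1, s5], s4], s3], s6], s2]
Normal form of the second expression: -[[[[[s1, s3], s4], s5], s2], s6] + [[[[[s1, s3], s4], s5], s6], s2] + [[[[[s1, s3], s5], s4], s2], s6] - [[[[[s1, s3], s5], s4], s6], s2] + [[[[[s1, s4], s5], s3], s2], s6] - [[[[[s1, s4], s5], s3], s6], s2] - [[[[[s1, s5], s4], s3], s2], s6] + [[[[[s1, s5], s4], s3], s6], s2]
They disagree, so not equal.

not equal — first [[[[[s1, s3], s4], s5], s2], s6] - [[[[[s1, s3], s4], s5], s6], s2] - [[[[[s1, s3], s5], s4], s2], s6] + [[[[[s1, s3], s5], s4], s6], s2] - [[[[[s1, s4], s5], s3], s2], s6] + [[[[[s1, s4], s5], s3], s6], s2] + [[[[[s1, s5], s4], s3], s2], s6] - [[[[[s1, s5], s4], s3], s6], s2], second -[[[[[s1, s3], s4], s5], s2], s6] + [[[[[s1, s3], s4], s5], s6], s2] + [[[[[s1, s3], s5], s4], s2], s6] - [[[[[s1, s3], s5], s4], s6], s2] + [[[[[s1, s4], s5], s3], s2], s6] - [[[[[s1, s4], s5], s3], s6], s2] - [[[[[s1, s5], s4], s3], s2], s6] + [[[[[s1, s5], s4], s3], s6], s2]


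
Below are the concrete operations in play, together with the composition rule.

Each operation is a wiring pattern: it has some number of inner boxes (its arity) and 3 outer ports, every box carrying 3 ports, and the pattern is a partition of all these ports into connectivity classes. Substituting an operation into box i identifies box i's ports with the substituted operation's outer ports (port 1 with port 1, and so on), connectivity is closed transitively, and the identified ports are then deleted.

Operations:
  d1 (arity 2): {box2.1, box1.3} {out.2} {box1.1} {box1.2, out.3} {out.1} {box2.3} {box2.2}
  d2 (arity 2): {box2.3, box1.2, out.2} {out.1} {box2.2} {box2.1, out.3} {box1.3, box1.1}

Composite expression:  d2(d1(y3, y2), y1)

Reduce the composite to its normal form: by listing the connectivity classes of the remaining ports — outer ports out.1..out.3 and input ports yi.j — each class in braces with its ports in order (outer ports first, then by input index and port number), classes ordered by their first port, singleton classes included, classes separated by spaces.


{out.1} {out.2, y1.3} {out.3, y1.1} {y1.2} {y2.1, y3.3} {y2.2} {y2.3} {y3.1} {y3.2}

After gluing at d2, chains via deleted ports link the y-ports.
through d1, on inputs (y3, y2): {out.1} {out.2} {out.3, y3.2} {y2.1, y3.3} {y2.2} {y2.3} {y3.1} (out.j = stage outer ports)
through d2, on inputs (y3, y2, y1): {out.1} {out.2, y1.3} {out.3, y1.1} {y1.2} {y2.1, y3.3} {y2.2} {y2.3} {y3.1} {y3.2} (out.j = stage outer ports)


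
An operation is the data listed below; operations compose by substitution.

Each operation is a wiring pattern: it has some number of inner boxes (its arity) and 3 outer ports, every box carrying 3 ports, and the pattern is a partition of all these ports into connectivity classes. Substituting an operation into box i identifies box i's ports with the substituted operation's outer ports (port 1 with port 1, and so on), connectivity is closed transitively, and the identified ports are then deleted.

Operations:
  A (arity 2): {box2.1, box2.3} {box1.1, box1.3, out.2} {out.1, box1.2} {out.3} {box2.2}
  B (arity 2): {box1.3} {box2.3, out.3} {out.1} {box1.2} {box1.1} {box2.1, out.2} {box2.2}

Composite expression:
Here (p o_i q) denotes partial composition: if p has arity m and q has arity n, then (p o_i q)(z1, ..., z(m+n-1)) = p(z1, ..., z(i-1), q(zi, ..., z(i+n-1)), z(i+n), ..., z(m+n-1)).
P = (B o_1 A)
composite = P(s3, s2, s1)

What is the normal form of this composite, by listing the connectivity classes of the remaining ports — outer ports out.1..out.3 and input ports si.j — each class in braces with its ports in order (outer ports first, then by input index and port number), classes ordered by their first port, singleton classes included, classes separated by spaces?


Connectivity passes through glued B-boundaries; trace each wire chain.
through A, on inputs (s3, s2): {out.1, s3.2} {out.2, s3.1, s3.3} {out.3} {s2.1, s2.3} {s2.2} (out.j = stage outer ports)
through B, on inputs (s3, s2, s1): {out.1} {out.2, s1.1} {out.3, s1.3} {s1.2} {s2.1, s2.3} {s2.2} {s3.1, s3.3} {s3.2} (out.j = stage outer ports)

{out.1} {out.2, s1.1} {out.3, s1.3} {s1.2} {s2.1, s2.3} {s2.2} {s3.1, s3.3} {s3.2}


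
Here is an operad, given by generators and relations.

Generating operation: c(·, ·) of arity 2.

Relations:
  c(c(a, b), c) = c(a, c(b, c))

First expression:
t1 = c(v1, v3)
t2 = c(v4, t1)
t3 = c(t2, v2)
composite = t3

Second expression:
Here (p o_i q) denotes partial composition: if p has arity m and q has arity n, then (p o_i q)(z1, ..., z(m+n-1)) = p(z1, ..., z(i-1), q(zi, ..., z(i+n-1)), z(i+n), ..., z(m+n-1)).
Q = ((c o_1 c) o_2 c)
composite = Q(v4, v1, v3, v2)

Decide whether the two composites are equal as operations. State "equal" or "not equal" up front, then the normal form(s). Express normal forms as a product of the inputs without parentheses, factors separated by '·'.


In normal form, the first expression is v4 · v1 · v3 · v2
In normal form, the second expression is v4 · v1 · v3 · v2
Both agree, so they are equal.

equal: each reduces to v4 · v1 · v3 · v2


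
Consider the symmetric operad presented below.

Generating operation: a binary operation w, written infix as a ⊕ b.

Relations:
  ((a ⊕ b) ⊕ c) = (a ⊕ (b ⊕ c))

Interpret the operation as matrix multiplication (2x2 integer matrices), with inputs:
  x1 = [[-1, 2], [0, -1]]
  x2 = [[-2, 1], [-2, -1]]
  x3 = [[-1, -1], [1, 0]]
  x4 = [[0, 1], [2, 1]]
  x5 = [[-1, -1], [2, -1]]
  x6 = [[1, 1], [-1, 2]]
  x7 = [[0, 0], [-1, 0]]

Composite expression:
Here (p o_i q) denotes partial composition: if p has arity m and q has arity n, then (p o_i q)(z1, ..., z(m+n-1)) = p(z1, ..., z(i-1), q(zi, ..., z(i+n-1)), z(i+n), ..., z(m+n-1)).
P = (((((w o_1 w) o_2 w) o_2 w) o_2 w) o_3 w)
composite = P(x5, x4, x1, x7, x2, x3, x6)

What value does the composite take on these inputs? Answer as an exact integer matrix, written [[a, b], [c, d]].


[[2, 14], [5, 35]]

(x1 ⊕ x7) = [[-2, 0], [1, 0]]
(x4 ⊕ (x1 ⊕ x7)) = [[1, 0], [-3, 0]]
((x4 ⊕ (x1 ⊕ x7)) ⊕ x2) = [[-2, 1], [6, -3]]
(((x4 ⊕ (x1 ⊕ x7)) ⊕ x2) ⊕ x3) = [[3, 2], [-9, -6]]
(x5 ⊕ (((x4 ⊕ (x1 ⊕ x7)) ⊕ x2) ⊕ x3)) = [[6, 4], [15, 10]]
((x5 ⊕ (((x4 ⊕ (x1 ⊕ x7)) ⊕ x2) ⊕ x3)) ⊕ x6) = [[2, 14], [5, 35]]


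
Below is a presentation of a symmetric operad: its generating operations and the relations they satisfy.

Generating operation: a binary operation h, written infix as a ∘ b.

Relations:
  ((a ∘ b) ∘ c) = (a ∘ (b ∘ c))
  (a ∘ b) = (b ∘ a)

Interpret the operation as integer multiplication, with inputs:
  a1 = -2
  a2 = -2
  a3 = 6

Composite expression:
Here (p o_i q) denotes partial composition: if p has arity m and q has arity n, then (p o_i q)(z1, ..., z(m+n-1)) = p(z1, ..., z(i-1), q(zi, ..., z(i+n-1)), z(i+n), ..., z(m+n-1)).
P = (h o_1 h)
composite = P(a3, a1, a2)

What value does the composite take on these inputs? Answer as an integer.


24


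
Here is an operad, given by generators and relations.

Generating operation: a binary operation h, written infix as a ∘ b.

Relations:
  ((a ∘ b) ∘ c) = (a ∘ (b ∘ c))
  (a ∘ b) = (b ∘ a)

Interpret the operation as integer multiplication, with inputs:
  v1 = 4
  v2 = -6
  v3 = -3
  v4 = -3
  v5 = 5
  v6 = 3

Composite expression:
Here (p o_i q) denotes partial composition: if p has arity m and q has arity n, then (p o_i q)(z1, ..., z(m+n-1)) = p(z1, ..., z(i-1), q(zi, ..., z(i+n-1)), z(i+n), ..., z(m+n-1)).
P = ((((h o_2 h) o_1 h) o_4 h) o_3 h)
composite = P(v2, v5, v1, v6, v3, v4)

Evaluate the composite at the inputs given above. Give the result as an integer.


(v2 ∘ v5) = -30
(v1 ∘ v6) = 12
(v3 ∘ v4) = 9
((v1 ∘ v6) ∘ (v3 ∘ v4)) = 108
((v2 ∘ v5) ∘ ((v1 ∘ v6) ∘ (v3 ∘ v4))) = -3240

-3240


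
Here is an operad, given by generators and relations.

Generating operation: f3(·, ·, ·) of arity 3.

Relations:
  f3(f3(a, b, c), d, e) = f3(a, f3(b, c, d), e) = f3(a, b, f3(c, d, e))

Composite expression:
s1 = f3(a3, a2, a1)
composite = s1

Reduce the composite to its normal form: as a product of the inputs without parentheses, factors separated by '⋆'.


a3 ⋆ a2 ⋆ a1

All parenthesizations of f3 agree; list the a-inputs left to right.
f3(a3, a2, a1) collapses to a3 ⋆ a2 ⋆ a1


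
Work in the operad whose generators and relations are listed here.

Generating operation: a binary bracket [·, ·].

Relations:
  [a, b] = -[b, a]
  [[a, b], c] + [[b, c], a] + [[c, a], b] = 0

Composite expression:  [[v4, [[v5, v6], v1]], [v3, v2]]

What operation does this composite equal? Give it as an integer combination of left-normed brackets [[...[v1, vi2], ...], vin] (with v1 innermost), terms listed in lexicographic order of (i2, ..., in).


-[[[[[v1, v5], v6], v4], v2], v3] + [[[[[v1, v5], v6], v4], v3], v2] + [[[[[v1, v6], v5], v4], v2], v3] - [[[[[v1, v6], v5], v4], v3], v2]


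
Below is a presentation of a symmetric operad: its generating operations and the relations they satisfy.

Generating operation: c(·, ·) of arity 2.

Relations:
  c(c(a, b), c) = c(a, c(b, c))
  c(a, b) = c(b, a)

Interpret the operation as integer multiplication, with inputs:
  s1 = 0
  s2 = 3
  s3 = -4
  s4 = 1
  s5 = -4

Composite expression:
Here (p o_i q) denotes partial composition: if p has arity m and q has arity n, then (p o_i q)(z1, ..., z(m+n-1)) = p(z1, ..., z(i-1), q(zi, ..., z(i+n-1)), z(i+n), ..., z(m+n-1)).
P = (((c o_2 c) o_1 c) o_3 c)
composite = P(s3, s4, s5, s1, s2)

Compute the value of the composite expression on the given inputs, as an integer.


0

c(s3, s4) = -4
c(s5, s1) = 0
c(c(s5, s1), s2) = 0
c(c(s3, s4), c(c(s5, s1), s2)) = 0


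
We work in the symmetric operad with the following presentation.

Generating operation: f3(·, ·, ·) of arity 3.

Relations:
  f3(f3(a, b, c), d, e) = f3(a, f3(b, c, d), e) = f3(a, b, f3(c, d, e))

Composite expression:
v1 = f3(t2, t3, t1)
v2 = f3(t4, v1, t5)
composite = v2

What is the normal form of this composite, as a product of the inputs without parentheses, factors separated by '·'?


t4 · t2 · t3 · t1 · t5

The f3-tree's shape is irrelevant; the t-reading-order decides.
f3(t2, t3, t1) collapses to t2 · t3 · t1
f3(t4, f3(t2, t3, t1), t5) collapses to t4 · t2 · t3 · t1 · t5


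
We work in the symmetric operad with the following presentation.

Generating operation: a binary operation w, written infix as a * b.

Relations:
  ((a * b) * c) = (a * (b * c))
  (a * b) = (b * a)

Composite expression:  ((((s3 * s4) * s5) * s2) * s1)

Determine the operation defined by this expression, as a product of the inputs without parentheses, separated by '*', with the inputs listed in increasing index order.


s1 * s2 * s3 * s4 * s5

Both nesting and order wash out for w; what remains is which s's occur.
(s3 * s4) collapses to s3 * s4
((s3 * s4) * s5) collapses to s3 * s4 * s5
(((s3 * s4) * s5) * s2) collapses to s3 * s4 * s5 * s2
((((s3 * s4) * s5) * s2) * s1) collapses to s3 * s4 * s5 * s2 * s1
the factors in increasing index order: s1 * s2 * s3 * s4 * s5


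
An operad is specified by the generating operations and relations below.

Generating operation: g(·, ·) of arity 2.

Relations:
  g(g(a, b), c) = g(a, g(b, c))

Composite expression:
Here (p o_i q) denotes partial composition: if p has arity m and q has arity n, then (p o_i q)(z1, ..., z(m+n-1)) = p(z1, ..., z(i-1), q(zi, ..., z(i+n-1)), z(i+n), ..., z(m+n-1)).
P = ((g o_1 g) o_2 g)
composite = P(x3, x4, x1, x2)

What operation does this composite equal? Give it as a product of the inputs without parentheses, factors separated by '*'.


x3 * x4 * x1 * x2

Associativity of g dissolves the nesting; only the x-input order survives.
g(x4, x1) collapses to x4 * x1
g(x3, g(x4, x1)) collapses to x3 * x4 * x1
g(g(x3, g(x4, x1)), x2) collapses to x3 * x4 * x1 * x2


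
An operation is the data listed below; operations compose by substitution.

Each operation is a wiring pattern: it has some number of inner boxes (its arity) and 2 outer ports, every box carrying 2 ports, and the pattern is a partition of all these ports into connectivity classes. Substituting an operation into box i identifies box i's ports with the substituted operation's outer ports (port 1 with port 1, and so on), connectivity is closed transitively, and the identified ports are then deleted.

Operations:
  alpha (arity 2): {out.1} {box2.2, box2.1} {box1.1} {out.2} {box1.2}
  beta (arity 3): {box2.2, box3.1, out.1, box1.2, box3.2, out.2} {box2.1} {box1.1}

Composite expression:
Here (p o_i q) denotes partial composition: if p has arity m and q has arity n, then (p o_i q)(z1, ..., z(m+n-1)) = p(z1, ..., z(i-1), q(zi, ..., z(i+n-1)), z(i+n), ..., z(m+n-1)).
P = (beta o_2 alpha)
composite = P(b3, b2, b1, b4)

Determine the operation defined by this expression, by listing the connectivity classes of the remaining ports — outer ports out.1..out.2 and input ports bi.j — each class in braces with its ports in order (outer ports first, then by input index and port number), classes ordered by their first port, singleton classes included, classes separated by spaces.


Connectivity passes through glued beta-boundaries; trace each wire chain.
the subtree at alpha composes to {out.1} {out.2} {b1.1, b1.2} {b2.1} {b2.2} on (b2, b1); out.j = own outer ports
the subtree at beta composes to {out.1, out.2, b3.2, b4.1, b4.2} {b1.1, b1.2} {b2.1} {b2.2} {b3.1} on (b3, b2, b1, b4); out.j = own outer ports

{out.1, out.2, b3.2, b4.1, b4.2} {b1.1, b1.2} {b2.1} {b2.2} {b3.1}


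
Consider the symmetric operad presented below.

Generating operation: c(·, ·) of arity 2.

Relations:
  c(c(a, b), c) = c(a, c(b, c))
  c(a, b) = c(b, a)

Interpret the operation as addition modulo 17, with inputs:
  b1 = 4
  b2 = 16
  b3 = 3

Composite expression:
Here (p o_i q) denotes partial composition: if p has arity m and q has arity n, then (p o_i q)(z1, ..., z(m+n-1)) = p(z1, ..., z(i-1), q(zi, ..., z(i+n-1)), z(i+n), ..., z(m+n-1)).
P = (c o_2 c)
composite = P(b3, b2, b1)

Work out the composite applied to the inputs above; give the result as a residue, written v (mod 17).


6 (mod 17)

c(b2, b1) = 3
c(b3, c(b2, b1)) = 6


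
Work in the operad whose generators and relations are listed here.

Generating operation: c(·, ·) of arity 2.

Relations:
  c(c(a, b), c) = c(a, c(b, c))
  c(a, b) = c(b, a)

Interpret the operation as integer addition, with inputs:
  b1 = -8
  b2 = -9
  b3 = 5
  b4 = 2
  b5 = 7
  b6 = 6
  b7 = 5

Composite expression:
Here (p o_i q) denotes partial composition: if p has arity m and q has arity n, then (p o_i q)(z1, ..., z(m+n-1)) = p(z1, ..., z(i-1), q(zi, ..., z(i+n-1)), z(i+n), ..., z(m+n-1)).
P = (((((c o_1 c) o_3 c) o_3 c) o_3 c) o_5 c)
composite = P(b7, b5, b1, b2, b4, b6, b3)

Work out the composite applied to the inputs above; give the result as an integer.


c(b7, b5) = 12
c(b1, b2) = -17
c(b4, b6) = 8
c(c(b1, b2), c(b4, b6)) = -9
c(c(c(b1, b2), c(b4, b6)), b3) = -4
c(c(b7, b5), c(c(c(b1, b2), c(b4, b6)), b3)) = 8

8


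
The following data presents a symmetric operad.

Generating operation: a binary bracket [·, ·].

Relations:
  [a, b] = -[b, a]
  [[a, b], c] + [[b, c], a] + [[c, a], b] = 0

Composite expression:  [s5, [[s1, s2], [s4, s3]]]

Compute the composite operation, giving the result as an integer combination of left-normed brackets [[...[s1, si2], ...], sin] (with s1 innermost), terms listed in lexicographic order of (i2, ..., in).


[[[[s1, s2], s3], s4], s5] - [[[[s1, s2], s4], s3], s5]
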